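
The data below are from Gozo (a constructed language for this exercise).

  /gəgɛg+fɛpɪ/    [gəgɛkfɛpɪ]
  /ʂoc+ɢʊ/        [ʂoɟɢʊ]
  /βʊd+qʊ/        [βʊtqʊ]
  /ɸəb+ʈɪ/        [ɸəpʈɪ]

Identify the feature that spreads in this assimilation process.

The segment that alternates is /g/, which surfaces as [k] when adjacent to /f/.
/g/ is voiced while /f/ is voiceless; the output [k] is voiceless, matching the trigger — so the feature that spreads is voicing.
Checking the remaining alternations: /c/ → [ɟ] before /ɢ/ (voiceless → voiced, matching voiced); /d/ → [t] before /q/ (voiced → voiceless, matching voiceless); /b/ → [p] before /ʈ/ (voiced → voiceless, matching voiceless) — only voicing changes, and always toward the following segment.

voicing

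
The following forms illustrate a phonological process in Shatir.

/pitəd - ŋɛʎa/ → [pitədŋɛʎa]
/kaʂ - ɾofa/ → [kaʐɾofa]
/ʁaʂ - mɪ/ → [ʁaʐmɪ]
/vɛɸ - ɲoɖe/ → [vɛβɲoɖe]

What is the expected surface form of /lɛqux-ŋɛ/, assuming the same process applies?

[lɛquɣŋɛ]

The data show regressive voicing assimilation: /ʂ/ → [ʐ] before /ɾ/; /ʂ/ → [ʐ] before /m/; /ɸ/ → [β] before /ɲ/. In each pair only voicing changes, matching the following consonant, while place and manner stay constant.
No alternation appears in [pitədŋɛʎa]: there the adjacent consonants already agree in voicing (/d/ and /ŋ/ are both voiced), so this form is consistent with the same rule.
/x/ is a voiceless velar fricative. The following trigger /ŋ/ is voiced, so /x/ must become voiced as well.
Changing only its voicing to voiced gives [ɣ] — the voiced velar fricative.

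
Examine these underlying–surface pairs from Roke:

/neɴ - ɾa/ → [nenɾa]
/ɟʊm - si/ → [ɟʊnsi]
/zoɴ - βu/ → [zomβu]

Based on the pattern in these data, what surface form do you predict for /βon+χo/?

[βoɴχo]

The data show regressive place assimilation: /ɴ/ → [n] before /ɾ/; /m/ → [n] before /s/; /ɴ/ → [m] before /β/. In each pair only place changes, matching the following consonant, while manner and voice stay constant.
/n/ is a voiced alveolar nasal. The following trigger /χ/ is uvular, so /n/ must become uvular as well.
Changing only its place to uvular gives [ɴ] — the voiced uvular nasal.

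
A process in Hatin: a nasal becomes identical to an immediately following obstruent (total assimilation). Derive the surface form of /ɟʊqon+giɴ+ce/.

[ɟʊqoggicce]

/n/ is the segment targeted by the rule; it sits immediately before /g/, so it assimilates completely and surfaces as [g].
The same rule applies at the second boundary: /ɴ/ → [c] next to /c/.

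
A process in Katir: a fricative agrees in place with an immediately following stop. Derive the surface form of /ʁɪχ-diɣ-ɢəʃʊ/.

/χ/ is a voiceless uvular fricative. The following trigger /d/ is alveolar, so /χ/ must become alveolar as well.
A voiceless alveolar fricative is [s], so the surface segment is [s].
The same rule applies at the second boundary: /ɣ/ → [ʁ] next to /ɢ/.

[ʁɪsdiʁɢəʃʊ]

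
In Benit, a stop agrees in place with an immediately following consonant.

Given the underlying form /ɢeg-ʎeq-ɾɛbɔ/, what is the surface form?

[ɢeɟʎetɾɛbɔ]

/g/ is a voiced velar stop. The following trigger /ʎ/ is palatal, so /g/ must become palatal as well.
Changing only its place to palatal gives [ɟ] — the voiced palatal stop.
The same rule applies at the second boundary: /q/ → [t] next to /ɾ/.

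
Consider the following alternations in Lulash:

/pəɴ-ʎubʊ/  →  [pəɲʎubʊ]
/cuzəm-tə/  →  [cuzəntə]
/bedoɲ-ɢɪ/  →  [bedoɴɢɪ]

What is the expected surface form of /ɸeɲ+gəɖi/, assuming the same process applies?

The data show regressive place assimilation: /ɴ/ → [ɲ] before /ʎ/; /m/ → [n] before /t/; /ɲ/ → [ɴ] before /ɢ/. In each pair only place changes, matching the following consonant, while manner and voice stay constant.
The rule targets /ɲ/ (voiced palatal nasal), which sits before the trigger /g/ (velar).
The voiced velar nasal is [ŋ], so /ɲ/ → [ŋ].

[ɸeŋgəɖi]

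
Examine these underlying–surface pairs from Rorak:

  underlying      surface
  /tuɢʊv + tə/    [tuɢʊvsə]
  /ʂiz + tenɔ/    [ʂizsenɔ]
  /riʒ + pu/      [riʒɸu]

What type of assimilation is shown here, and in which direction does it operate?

The segment that alternates is /t/, which surfaces as [s] when adjacent to /v/.
/t/ is a stop while /v/ is a fricative; the output [s] is a fricative, matching the trigger — so the feature that spreads is manner.
Place and voice are unchanged, so the assimilation is partial, not total.
The same holds elsewhere in the data: /t/ → [s] after /z/ (stop → fricative, matching a fricative); /p/ → [ɸ] after /ʒ/ (stop → fricative, matching a fricative) — only manner changes, and always toward the preceding segment.
Since the segment that changes follows the conditioning segment, the assimilation is progressive.

progressive manner assimilation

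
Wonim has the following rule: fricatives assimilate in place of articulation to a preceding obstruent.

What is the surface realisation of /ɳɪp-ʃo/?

[ɳɪpɸo]

The rule targets /ʃ/ (voiceless postalveolar fricative), which sits after the trigger /p/ (bilabial).
The voiceless bilabial fricative is [ɸ], so /ʃ/ → [ɸ].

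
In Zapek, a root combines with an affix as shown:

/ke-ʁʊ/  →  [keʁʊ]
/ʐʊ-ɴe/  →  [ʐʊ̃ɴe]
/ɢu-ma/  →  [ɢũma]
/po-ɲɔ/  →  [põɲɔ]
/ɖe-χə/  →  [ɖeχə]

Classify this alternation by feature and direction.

regressive nasality assimilation (vowel nasalisation)

The vowel /ʊ/ surfaces as nasalised [ʊ̃] next to the following nasal /ɴ/ — it has acquired the [+nasal] feature of its neighbour.
The other forms show the same pattern: /u/ → [ũ] before /m/; /o/ → [õ] before /ɲ/ — each time a vowel is nasalised next to a following nasal.
No change occurs in [keʁʊ], [ɖeχə] because the vowel at the boundary is adjacent to an oral consonant, not a nasal (/e/ next to /ʁ/; /e/ next to /χ/).
Because the conditioning nasal is to the right of the vowel that changes, the process is regressive (anticipatory).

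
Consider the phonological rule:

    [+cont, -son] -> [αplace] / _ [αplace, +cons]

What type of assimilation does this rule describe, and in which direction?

regressive place assimilation

The shared variable α links the value of the place features (abbreviated [place]) on the target to the same value on the neighbouring segment, so place is the feature that assimilates.
Since the environment is written after the underscore, the trigger follows the target; the direction is regressive.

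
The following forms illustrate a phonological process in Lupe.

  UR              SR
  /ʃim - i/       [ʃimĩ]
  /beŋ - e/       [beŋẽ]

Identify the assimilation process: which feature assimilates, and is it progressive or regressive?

progressive nasality assimilation (vowel nasalisation)

The vowel /i/ surfaces as nasalised [ĩ] next to the preceding nasal /m/ — it has acquired the [+nasal] feature of its neighbour.
Likewise in the remaining data: /e/ → [ẽ] after /ŋ/ — each time a vowel is nasalised next to a preceding nasal.
Because the conditioning nasal is to the left of the vowel that changes, the process is progressive (perseverative).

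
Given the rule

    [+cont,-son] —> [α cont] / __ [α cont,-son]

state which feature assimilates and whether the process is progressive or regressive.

The shared variable α links the value of [cont] on the target to that of the neighbouring obstruent. [cont] distinguishes stops from fricatives — a manner-of-articulation feature — so this is manner assimilation.
The conditioning segment sits to the right of the focus bar, meaning the trigger follows the segment that changes — regressive assimilation.

regressive manner assimilation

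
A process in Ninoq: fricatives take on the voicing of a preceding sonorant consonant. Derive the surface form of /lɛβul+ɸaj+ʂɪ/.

/ɸ/ is a voiceless bilabial fricative. The preceding trigger /l/ is voiced, so /ɸ/ must become voiced as well.
A voiced bilabial fricative is [β], so the surface segment is [β].
At the second juncture, /ʂ/ likewise becomes [ʐ] adjacent to /j/.

[lɛβulβajʐɪ]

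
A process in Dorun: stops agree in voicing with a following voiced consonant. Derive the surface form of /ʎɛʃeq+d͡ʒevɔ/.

/q/ is a voiceless uvular stop. The following trigger /d͡ʒ/ is voiced, so /q/ must become voiced as well.
The voiced uvular stop is [ɢ], so /q/ → [ɢ].

[ʎɛʃeɢd͡ʒevɔ]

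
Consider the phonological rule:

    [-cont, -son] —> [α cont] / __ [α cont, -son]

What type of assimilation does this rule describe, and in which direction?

regressive manner assimilation

The rule copies [cont] (continuancy) from the environment onto the target stops; since [±cont] encodes the stop/fricative manner contrast, the assimilating dimension is manner.
Since the environment is written after the underscore, the trigger follows the target; the direction is regressive.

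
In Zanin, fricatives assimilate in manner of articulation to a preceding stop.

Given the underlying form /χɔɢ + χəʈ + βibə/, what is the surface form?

/χ/ is a voiceless uvular fricative. The preceding trigger /ɢ/ is a stop, so /χ/ must become a stop as well.
A voiceless uvular stop is [q], so the surface segment is [q].
At the second juncture, /β/ likewise becomes [b] adjacent to /ʈ/.

[χɔɢqəʈbibə]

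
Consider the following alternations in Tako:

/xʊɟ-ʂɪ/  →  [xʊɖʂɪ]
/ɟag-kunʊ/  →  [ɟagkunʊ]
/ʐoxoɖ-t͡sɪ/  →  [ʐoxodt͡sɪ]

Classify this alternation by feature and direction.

Underlying /ɟ/ is realised as [ɖ] next to /ʂ/; /ʂ/ itself does not change.
The change palatal → retroflex matches the place of the following /ʂ/, identifying this as place assimilation.
Manner and voice are unchanged, so the assimilation is partial, not total.
The same holds elsewhere in the data: /ɖ/ → [d] before /t͡s/ (retroflex → alveolar, matching alveolar) — only place changes, and always toward the following segment.
Nothing changes in [ɟagkunʊ]: there the adjacent consonants already agree in place (/g/ and /k/ are both velar), so this form is consistent with the same rule.
The trigger is the following segment, so the direction is regressive (anticipatory).

regressive place assimilation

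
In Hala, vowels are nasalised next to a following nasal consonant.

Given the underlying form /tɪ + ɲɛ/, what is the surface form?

/ɪ/ sits next to the nasal /ɲ/ and is therefore nasalised to [ɪ̃].

[tɪ̃ɲɛ]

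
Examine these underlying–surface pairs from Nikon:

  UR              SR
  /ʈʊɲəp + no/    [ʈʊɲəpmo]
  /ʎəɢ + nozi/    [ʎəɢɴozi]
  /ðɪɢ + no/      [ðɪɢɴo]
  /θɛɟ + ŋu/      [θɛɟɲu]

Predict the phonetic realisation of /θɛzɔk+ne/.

The data show progressive place assimilation: /n/ → [m] after /p/; /n/ → [ɴ] after /ɢ/; /ŋ/ → [ɲ] after /ɟ/. In each pair only place changes, matching the preceding consonant, while manner and voice stay constant.
The rule targets /n/ (voiced alveolar nasal), which sits after the trigger /k/ (velar).
Changing only its place to velar gives [ŋ] — the voiced velar nasal.

[θɛzɔkŋe]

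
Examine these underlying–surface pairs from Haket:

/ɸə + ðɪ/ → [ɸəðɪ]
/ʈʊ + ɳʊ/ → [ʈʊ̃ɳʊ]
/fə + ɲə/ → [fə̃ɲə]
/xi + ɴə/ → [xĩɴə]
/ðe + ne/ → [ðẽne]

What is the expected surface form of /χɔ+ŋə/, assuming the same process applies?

[χɔ̃ŋə]

The data show regressive nasality assimilation (vowel nasalisation): /ʊ/ → [ʊ̃] before /ɳ/; /ə/ → [ə̃] before /ɲ/; /i/ → [ĩ] before /ɴ/; /e/ → [ẽ] before /n/ — a vowel is nasalised by an immediately following nasal consonant.
No change occurs in [ɸəðɪ] because the vowel at the boundary is adjacent to an oral consonant, not a nasal (/ə/ next to /ð/).
The vowel /ɔ/ is adjacent to the following nasal /ŋ/, so it acquires [+nasal] and surfaces as [ɔ̃].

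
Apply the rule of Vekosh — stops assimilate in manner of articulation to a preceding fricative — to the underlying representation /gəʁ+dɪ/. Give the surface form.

[gəʁzɪ]

/d/ is a voiced alveolar stop. The preceding trigger /ʁ/ is a fricative, so /d/ must become a fricative as well.
The voiced alveolar fricative is [z], so /d/ → [z].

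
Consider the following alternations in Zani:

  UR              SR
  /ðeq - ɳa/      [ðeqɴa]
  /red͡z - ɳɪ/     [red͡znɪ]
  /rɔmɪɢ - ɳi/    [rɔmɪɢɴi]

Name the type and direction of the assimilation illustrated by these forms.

progressive place assimilation

The segment that alternates is /ɳ/, which surfaces as [ɴ] when adjacent to /q/.
/ɳ/ is retroflex while /q/ is uvular; the output [ɴ] is uvular, matching the trigger — so the feature that spreads is place.
Manner and voice are unchanged, so the assimilation is partial, not total.
The other alternating forms pattern the same way: /ɳ/ → [n] after /d͡z/ (retroflex → alveolar, matching alveolar); /ɳ/ → [ɴ] after /ɢ/ (retroflex → uvular, matching uvular) — only place changes, and always toward the preceding segment.
The trigger is the preceding segment, so the direction is progressive (perseverative).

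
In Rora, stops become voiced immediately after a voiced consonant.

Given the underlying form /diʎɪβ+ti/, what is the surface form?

[diʎɪβdi]

The rule targets /t/ (voiceless alveolar stop), which sits after the trigger /β/ (voiced).
A voiced alveolar stop is [d], so the surface segment is [d].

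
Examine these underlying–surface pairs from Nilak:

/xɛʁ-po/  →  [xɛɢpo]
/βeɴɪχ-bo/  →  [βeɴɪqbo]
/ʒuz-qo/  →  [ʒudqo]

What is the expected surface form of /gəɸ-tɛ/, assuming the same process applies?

[gəptɛ]

The data show regressive manner assimilation: /ʁ/ → [ɢ] before /p/; /χ/ → [q] before /b/; /z/ → [d] before /q/. In each pair only manner changes, matching the following consonant, while place and voice stay constant.
/ɸ/ is a voiceless bilabial fricative. The following trigger /t/ is a stop, so /ɸ/ must become a stop as well.
Changing only its manner to stop gives [p] — the voiceless bilabial stop.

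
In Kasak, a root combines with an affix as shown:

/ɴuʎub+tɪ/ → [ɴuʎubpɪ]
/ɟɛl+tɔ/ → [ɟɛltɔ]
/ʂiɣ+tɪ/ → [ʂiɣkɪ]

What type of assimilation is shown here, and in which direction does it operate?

The segment that alternates is /t/, which surfaces as [p] when adjacent to /b/.
/t/ is alveolar while /b/ is bilabial; the output [p] is bilabial, matching the trigger — so the feature that spreads is place.
Manner and voice are unchanged, so the assimilation is partial, not total.
The same holds elsewhere in the data: /t/ → [k] after /ɣ/ (alveolar → velar, matching velar) — only place changes, and always toward the preceding segment.
No alternation appears in [ɟɛltɔ]: there the adjacent consonants already agree in place (/t/ and /l/ are both alveolar), so this form is consistent with the same rule.
Since the segment that changes follows the conditioning segment, the assimilation is progressive.

progressive place assimilation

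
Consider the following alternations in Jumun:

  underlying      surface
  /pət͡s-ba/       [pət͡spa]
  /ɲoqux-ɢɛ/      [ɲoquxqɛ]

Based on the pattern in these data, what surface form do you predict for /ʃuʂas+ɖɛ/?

The data show progressive voicing assimilation: /b/ → [p] after /t͡s/; /ɢ/ → [q] after /x/. In each pair only voicing changes, matching the preceding consonant, while place and manner stay constant.
The rule targets /ɖ/ (voiced retroflex stop), which sits after the trigger /s/ (voiceless).
A voiceless retroflex stop is [ʈ], so the surface segment is [ʈ].

[ʃuʂasʈɛ]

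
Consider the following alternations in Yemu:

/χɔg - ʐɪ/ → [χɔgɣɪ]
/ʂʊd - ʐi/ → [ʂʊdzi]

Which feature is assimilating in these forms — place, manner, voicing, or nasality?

Underlying /ʐ/ is realised as [ɣ] next to /g/; /g/ itself does not change.
/ʐ/ is retroflex while /g/ is velar; the output [ɣ] is velar, matching the trigger — so the feature that spreads is place.
The other alternating form patterns the same way: /ʐ/ → [z] after /d/ (retroflex → alveolar, matching alveolar) — only place changes, and always toward the preceding segment.

place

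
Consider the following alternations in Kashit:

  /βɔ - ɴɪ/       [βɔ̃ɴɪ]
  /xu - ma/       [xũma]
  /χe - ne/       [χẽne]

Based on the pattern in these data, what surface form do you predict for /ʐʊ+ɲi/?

The data show regressive nasality assimilation (vowel nasalisation): /ɔ/ → [ɔ̃] before /ɴ/; /u/ → [ũ] before /m/; /e/ → [ẽ] before /n/ — a vowel is nasalised by an immediately following nasal consonant.
The vowel /ʊ/ is adjacent to the following nasal /ɲ/, so it acquires [+nasal] and surfaces as [ʊ̃].

[ʐʊ̃ɲi]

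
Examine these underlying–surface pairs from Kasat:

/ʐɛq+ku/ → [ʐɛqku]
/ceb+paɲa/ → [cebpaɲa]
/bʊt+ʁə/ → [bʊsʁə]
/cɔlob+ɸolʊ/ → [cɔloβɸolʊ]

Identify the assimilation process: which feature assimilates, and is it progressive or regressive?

regressive manner assimilation

The segment that alternates is /t/, which surfaces as [s] when adjacent to /ʁ/.
The change stop → fricative matches the manner of the following /ʁ/, identifying this as manner assimilation.
Place and voice are unchanged, so the assimilation is partial, not total.
Checking the remaining alternation: /b/ → [β] before /ɸ/ (stop → fricative, matching a fricative) — only manner changes, and always toward the following segment.
Nothing changes in [ʐɛqku], [cebpaɲa]: there the adjacent consonants already agree in manner (/q/ and /k/ are both stops; /b/ and /p/ are both stops), so these forms are consistent with the same rule.
The trigger is the following segment, so the direction is regressive (anticipatory).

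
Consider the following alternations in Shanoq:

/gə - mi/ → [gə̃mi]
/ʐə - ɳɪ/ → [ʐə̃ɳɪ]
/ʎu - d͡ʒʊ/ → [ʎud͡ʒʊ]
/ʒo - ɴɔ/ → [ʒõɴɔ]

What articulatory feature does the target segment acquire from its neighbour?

nasality

The vowel /ə/ surfaces as nasalised [ə̃] next to the following nasal /m/ — it has acquired the [+nasal] feature of its neighbour.
The other forms show the same pattern: /ə/ → [ə̃] before /ɳ/; /o/ → [õ] before /ɴ/ — each time a vowel is nasalised next to a following nasal.
No change occurs in [ʎud͡ʒʊ] because the vowel at the boundary is adjacent to an oral consonant, not a nasal (/u/ next to /d͡ʒ/).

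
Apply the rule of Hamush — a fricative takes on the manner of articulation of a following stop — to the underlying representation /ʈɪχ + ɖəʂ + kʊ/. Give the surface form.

[ʈɪqɖəʈkʊ]

/χ/ is a voiceless uvular fricative. The following trigger /ɖ/ is a stop, so /χ/ must become a stop as well.
A voiceless uvular stop is [q], so the surface segment is [q].
The same rule applies at the second boundary: /ʂ/ → [ʈ] next to /k/.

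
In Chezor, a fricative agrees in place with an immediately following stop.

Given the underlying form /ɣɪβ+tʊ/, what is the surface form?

[ɣɪztʊ]

The rule targets /β/ (voiced bilabial fricative), which sits before the trigger /t/ (alveolar).
Changing only its place to alveolar gives [z] — the voiced alveolar fricative.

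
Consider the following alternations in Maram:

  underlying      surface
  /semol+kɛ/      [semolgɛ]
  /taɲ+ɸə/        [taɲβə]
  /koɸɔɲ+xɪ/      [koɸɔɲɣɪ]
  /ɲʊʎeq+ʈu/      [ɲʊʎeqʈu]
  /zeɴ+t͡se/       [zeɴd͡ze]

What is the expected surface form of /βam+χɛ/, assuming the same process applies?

[βamʁɛ]

The data show progressive voicing assimilation: /k/ → [g] after /l/; /ɸ/ → [β] after /ɲ/; /x/ → [ɣ] after /ɲ/; /t͡s/ → [d͡z] after /ɴ/. In each pair only voicing changes, matching the preceding consonant, while place and manner stay constant.
Nothing changes in [ɲʊʎeqʈu]: there the adjacent consonants already agree in voicing (/ʈ/ and /q/ are both voiceless), so this form is consistent with the same rule.
/χ/ is a voiceless uvular fricative. The preceding trigger /m/ is voiced, so /χ/ must become voiced as well.
The voiced uvular fricative is [ʁ], so /χ/ → [ʁ].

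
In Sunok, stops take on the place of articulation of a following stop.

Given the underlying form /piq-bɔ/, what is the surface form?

The rule targets /q/ (voiceless uvular stop), which sits before the trigger /b/ (bilabial).
A voiceless bilabial stop is [p], so the surface segment is [p].

[pipbɔ]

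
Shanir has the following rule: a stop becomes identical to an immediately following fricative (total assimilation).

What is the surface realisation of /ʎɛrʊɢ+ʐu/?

[ʎɛrʊʐʐu]

/ɢ/ is the segment targeted by the rule; it sits immediately before /ʐ/, so it assimilates completely and surfaces as [ʐ].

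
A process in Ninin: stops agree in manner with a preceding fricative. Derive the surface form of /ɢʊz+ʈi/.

The rule targets /ʈ/ (voiceless retroflex stop), which sits after the trigger /z/ (fricative).
Changing only its manner to fricative gives [ʂ] — the voiceless retroflex fricative.

[ɢʊzʂi]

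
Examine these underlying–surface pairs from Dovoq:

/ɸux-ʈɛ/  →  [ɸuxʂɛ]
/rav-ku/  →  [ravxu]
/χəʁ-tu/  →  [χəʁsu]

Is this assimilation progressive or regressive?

Underlying /ʈ/ is realised as [ʂ] next to /x/; /x/ itself does not change.
/ʈ/ is a stop while /x/ is a fricative; the output [ʂ] is a fricative, matching the trigger — so the feature that spreads is manner.
The same holds elsewhere in the data: /k/ → [x] after /v/ (stop → fricative, matching a fricative); /t/ → [s] after /ʁ/ (stop → fricative, matching a fricative) — only manner changes, and always toward the preceding segment.
Since the segment that changes follows the conditioning segment, the assimilation is progressive.

progressive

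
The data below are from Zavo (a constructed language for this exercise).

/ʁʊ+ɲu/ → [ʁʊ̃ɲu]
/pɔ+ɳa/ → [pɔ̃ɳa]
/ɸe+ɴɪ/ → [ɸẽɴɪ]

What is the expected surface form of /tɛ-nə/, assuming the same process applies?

The data show regressive nasality assimilation (vowel nasalisation): /ʊ/ → [ʊ̃] before /ɲ/; /ɔ/ → [ɔ̃] before /ɳ/; /e/ → [ẽ] before /ɴ/ — a vowel is nasalised by an immediately following nasal consonant.
The vowel /ɛ/ is adjacent to the following nasal /n/, so it acquires [+nasal] and surfaces as [ɛ̃].

[tɛ̃nə]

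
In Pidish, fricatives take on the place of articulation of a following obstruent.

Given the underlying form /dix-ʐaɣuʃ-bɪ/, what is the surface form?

[diʂʐaɣuɸbɪ]

/x/ is a voiceless velar fricative. The following trigger /ʐ/ is retroflex, so /x/ must become retroflex as well.
Changing only its place to retroflex gives [ʂ] — the voiceless retroflex fricative.
The same rule applies at the second boundary: /ʃ/ → [ɸ] next to /b/.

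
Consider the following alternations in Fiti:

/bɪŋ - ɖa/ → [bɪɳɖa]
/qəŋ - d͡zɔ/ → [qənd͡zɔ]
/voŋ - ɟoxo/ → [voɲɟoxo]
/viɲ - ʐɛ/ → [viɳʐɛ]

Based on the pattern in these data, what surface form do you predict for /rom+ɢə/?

[roɴɢə]

The data show regressive place assimilation: /ŋ/ → [ɳ] before /ɖ/; /ŋ/ → [n] before /d͡z/; /ŋ/ → [ɲ] before /ɟ/; /ɲ/ → [ɳ] before /ʐ/. In each pair only place changes, matching the following consonant, while manner and voice stay constant.
The rule targets /m/ (voiced bilabial nasal), which sits before the trigger /ɢ/ (uvular).
The voiced uvular nasal is [ɴ], so /m/ → [ɴ].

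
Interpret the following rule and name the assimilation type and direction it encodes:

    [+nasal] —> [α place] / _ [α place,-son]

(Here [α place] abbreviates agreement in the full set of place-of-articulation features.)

The shared variable α links the value of the place features (abbreviated [place]) on the target to the same value on the neighbouring segment, so place is the feature that assimilates.
Since the environment is written after the underscore, the trigger follows the target; the direction is regressive.

regressive place assimilation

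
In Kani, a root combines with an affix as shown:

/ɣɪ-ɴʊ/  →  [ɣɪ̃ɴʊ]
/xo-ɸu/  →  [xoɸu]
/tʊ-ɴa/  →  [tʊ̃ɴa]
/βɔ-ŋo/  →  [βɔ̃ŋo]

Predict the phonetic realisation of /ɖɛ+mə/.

The data show regressive nasality assimilation (vowel nasalisation): /ɪ/ → [ɪ̃] before /ɴ/; /ʊ/ → [ʊ̃] before /ɴ/; /ɔ/ → [ɔ̃] before /ŋ/ — a vowel is nasalised by an immediately following nasal consonant.
No change occurs in [xoɸu] because the vowel at the boundary is adjacent to an oral consonant, not a nasal (/o/ next to /ɸ/).
The vowel /ɛ/ is adjacent to the following nasal /m/, so it acquires [+nasal] and surfaces as [ɛ̃].

[ɖɛ̃mə]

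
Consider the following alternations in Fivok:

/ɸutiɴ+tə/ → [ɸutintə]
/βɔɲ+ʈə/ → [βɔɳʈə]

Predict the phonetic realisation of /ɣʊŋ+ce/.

[ɣʊɲce]

The data show regressive place assimilation: /ɴ/ → [n] before /t/; /ɲ/ → [ɳ] before /ʈ/. In each pair only place changes, matching the following consonant, while manner and voice stay constant.
The rule targets /ŋ/ (voiced velar nasal), which sits before the trigger /c/ (palatal).
The voiced palatal nasal is [ɲ], so /ŋ/ → [ɲ].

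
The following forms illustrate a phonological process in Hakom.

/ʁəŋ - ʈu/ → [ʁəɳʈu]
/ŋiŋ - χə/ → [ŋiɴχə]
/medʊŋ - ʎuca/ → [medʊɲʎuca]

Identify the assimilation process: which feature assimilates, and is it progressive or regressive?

Underlying /ŋ/ is realised as [ɳ] next to /ʈ/; /ʈ/ itself does not change.
/ŋ/ is velar while /ʈ/ is retroflex; the output [ɳ] is retroflex, matching the trigger — so the feature that spreads is place.
Manner and voice are unchanged, so the assimilation is partial, not total.
The other alternating forms pattern the same way: /ŋ/ → [ɴ] before /χ/ (velar → uvular, matching uvular); /ŋ/ → [ɲ] before /ʎ/ (velar → palatal, matching palatal) — only place changes, and always toward the following segment.
The trigger is the following segment, so the direction is regressive (anticipatory).

regressive place assimilation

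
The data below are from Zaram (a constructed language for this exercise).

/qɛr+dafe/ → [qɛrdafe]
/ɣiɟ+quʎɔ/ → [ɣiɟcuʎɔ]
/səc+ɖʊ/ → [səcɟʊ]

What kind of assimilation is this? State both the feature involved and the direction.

The segment that alternates is /q/, which surfaces as [c] when adjacent to /ɟ/.
The change uvular → palatal matches the place of the preceding /ɟ/, identifying this as place assimilation.
Manner and voice are unchanged, so the assimilation is partial, not total.
Checking the remaining alternation: /ɖ/ → [ɟ] after /c/ (retroflex → palatal, matching palatal) — only place changes, and always toward the preceding segment.
No alternation appears in [qɛrdafe]: there the adjacent consonants already agree in place (/d/ and /r/ are both alveolar), so this form is consistent with the same rule.
The trigger is the preceding segment, so the direction is progressive (perseverative).

progressive place assimilation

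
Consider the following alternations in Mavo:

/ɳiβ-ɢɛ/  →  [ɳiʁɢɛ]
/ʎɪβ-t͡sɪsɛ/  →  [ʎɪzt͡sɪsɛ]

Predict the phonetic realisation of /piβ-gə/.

The data show regressive place assimilation: /β/ → [ʁ] before /ɢ/; /β/ → [z] before /t͡s/. In each pair only place changes, matching the following consonant, while manner and voice stay constant.
/β/ is a voiced bilabial fricative. The following trigger /g/ is velar, so /β/ must become velar as well.
The voiced velar fricative is [ɣ], so /β/ → [ɣ].

[piɣgə]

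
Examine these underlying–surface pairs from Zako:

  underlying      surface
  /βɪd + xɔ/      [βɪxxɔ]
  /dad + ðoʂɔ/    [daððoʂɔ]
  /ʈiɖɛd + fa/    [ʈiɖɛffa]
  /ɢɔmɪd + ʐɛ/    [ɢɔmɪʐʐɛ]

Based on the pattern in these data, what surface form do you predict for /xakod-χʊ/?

[xakoχχʊ]

The data show regressive total assimilation (/d/ → [x] before /x/; /d/ → [ð] before /ð/; /d/ → [f] before /f/; /d/ → [ʐ] before /ʐ/): in every case the target segment becomes identical to its following neighbour, copying more than a single feature.
/d/ is the segment targeted by the rule; it sits immediately before /χ/, so it assimilates completely and surfaces as [χ].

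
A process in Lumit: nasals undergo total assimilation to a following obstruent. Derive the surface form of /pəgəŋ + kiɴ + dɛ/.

[pəgəkkiddɛ]

/ŋ/ is the segment targeted by the rule; it sits immediately before /k/, so it assimilates completely and surfaces as [k].
The same rule applies at the second boundary: /ɴ/ → [d] next to /d/.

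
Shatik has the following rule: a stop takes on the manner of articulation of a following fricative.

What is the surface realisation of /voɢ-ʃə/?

/ɢ/ is a voiced uvular stop. The following trigger /ʃ/ is a fricative, so /ɢ/ must become a fricative as well.
A voiced uvular fricative is [ʁ], so the surface segment is [ʁ].

[voʁʃə]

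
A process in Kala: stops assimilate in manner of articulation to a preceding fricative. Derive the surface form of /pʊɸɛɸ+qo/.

[pʊɸɛɸχo]

The rule targets /q/ (voiceless uvular stop), which sits after the trigger /ɸ/ (fricative).
A voiceless uvular fricative is [χ], so the surface segment is [χ].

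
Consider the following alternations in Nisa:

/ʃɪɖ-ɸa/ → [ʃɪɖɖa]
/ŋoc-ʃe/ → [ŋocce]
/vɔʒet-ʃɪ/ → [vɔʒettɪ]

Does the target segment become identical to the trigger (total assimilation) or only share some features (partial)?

The segment that alternates is /ɸ/, which surfaces as [ɖ] when adjacent to /ɖ/.
The output [ɖ] is identical to the trigger /ɖ/ — every feature (place, manner, voicing) has been copied — so this is total assimilation.
The other forms behave the same way: /ʃ/ → [c] after /c/; /ʃ/ → [t] after /t/ — in each case the output is a copy of the preceding consonant.

total assimilation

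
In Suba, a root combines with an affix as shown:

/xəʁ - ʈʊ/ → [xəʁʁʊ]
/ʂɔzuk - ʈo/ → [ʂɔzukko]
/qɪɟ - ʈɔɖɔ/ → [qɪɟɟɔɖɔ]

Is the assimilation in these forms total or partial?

total assimilation

Comparing underlying and surface forms, /ʈ/ → [ʁ] is the alternation; the neighbouring /ʁ/ is constant.
The output [ʁ] is identical to the trigger /ʁ/ — every feature (place, manner, voicing) has been copied — so this is total assimilation.
The remaining alternations confirm this: /ʈ/ → [k] after /k/; /ʈ/ → [ɟ] after /ɟ/ — in each case the output is a copy of the preceding consonant.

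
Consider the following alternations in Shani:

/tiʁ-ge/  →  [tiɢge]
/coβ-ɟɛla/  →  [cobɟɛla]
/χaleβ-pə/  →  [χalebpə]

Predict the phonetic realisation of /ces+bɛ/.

The data show regressive manner assimilation: /ʁ/ → [ɢ] before /g/; /β/ → [b] before /ɟ/; /β/ → [b] before /p/. In each pair only manner changes, matching the following consonant, while place and voice stay constant.
The rule targets /s/ (voiceless alveolar fricative), which sits before the trigger /b/ (stop).
The voiceless alveolar stop is [t], so /s/ → [t].

[cetbɛ]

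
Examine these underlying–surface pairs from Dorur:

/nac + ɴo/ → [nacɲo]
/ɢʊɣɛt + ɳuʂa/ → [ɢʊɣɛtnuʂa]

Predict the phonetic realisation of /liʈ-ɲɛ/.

[liʈɳɛ]

The data show progressive place assimilation: /ɴ/ → [ɲ] after /c/; /ɳ/ → [n] after /t/. In each pair only place changes, matching the preceding consonant, while manner and voice stay constant.
/ɲ/ is a voiced palatal nasal. The preceding trigger /ʈ/ is retroflex, so /ɲ/ must become retroflex as well.
Changing only its place to retroflex gives [ɳ] — the voiced retroflex nasal.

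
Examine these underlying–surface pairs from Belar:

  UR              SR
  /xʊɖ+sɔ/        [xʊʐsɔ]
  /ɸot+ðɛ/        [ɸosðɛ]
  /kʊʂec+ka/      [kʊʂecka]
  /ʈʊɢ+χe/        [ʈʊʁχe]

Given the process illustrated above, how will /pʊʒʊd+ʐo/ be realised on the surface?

[pʊʒʊzʐo]

The data show regressive manner assimilation: /ɖ/ → [ʐ] before /s/; /t/ → [s] before /ð/; /ɢ/ → [ʁ] before /χ/. In each pair only manner changes, matching the following consonant, while place and voice stay constant.
No alternation appears in [kʊʂecka]: there the adjacent consonants already agree in manner (/c/ and /k/ are both stops), so this form is consistent with the same rule.
/d/ is a voiced alveolar stop. The following trigger /ʐ/ is a fricative, so /d/ must become a fricative as well.
Changing only its manner to fricative gives [z] — the voiced alveolar fricative.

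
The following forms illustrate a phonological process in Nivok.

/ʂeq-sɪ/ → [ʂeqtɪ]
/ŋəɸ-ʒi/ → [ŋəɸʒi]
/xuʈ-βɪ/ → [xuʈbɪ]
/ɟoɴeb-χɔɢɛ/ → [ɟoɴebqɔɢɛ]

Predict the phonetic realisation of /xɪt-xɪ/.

[xɪtkɪ]

The data show progressive manner assimilation: /s/ → [t] after /q/; /β/ → [b] after /ʈ/; /χ/ → [q] after /b/. In each pair only manner changes, matching the preceding consonant, while place and voice stay constant.
No alternation appears in [ŋəɸʒi]: there the adjacent consonants already agree in manner (/ʒ/ and /ɸ/ are both fricatives), so this form is consistent with the same rule.
The rule targets /x/ (voiceless velar fricative), which sits after the trigger /t/ (stop).
The voiceless velar stop is [k], so /x/ → [k].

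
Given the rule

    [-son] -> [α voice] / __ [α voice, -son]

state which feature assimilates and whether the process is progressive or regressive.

regressive voicing assimilation

The shared variable α links the value of [voice] on the target to the same value on the neighbouring segment, so voicing is the feature that assimilates.
The conditioning segment sits to the right of the focus bar, meaning the trigger follows the segment that changes — regressive assimilation.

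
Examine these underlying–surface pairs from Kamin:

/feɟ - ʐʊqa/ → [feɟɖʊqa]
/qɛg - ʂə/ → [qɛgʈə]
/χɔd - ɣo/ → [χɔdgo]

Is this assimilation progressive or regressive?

Comparing underlying and surface forms, /ʐ/ → [ɖ] is the alternation; the neighbouring /ɟ/ is constant.
/ʐ/ is a fricative while /ɟ/ is a stop; the output [ɖ] is a stop, matching the trigger — so the feature that spreads is manner.
Checking the remaining alternations: /ʂ/ → [ʈ] after /g/ (fricative → stop, matching a stop); /ɣ/ → [g] after /d/ (fricative → stop, matching a stop) — only manner changes, and always toward the preceding segment.
Since the segment that changes follows the conditioning segment, the assimilation is progressive.

progressive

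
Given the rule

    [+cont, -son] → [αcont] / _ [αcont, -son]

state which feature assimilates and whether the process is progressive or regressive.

The rule copies [cont] (continuancy) from the environment onto the target fricatives; since [±cont] encodes the stop/fricative manner contrast, the assimilating dimension is manner.
Since the environment is written after the underscore, the trigger follows the target; the direction is regressive.

regressive manner assimilation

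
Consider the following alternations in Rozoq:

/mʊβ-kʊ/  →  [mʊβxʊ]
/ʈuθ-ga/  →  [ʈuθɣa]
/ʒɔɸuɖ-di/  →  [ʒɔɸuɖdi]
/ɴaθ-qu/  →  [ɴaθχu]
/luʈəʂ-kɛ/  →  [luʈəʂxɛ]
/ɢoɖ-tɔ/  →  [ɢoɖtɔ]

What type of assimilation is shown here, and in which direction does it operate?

The segment that alternates is /k/, which surfaces as [x] when adjacent to /β/.
/k/ is a stop while /β/ is a fricative; the output [x] is a fricative, matching the trigger — so the feature that spreads is manner.
Place and voice are unchanged, so the assimilation is partial, not total.
The other alternating forms pattern the same way: /g/ → [ɣ] after /θ/ (stop → fricative, matching a fricative); /q/ → [χ] after /θ/ (stop → fricative, matching a fricative); /k/ → [x] after /ʂ/ (stop → fricative, matching a fricative) — only manner changes, and always toward the preceding segment.
Nothing changes in [ʒɔɸuɖdi], [ɢoɖtɔ]: there the adjacent consonants already agree in manner (/d/ and /ɖ/ are both stops; /t/ and /ɖ/ are both stops), so these forms are consistent with the same rule.
Since the segment that changes follows the conditioning segment, the assimilation is progressive.

progressive manner assimilation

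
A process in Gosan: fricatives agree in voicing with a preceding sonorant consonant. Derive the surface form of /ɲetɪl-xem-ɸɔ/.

[ɲetɪlɣemβɔ]

The rule targets /x/ (voiceless velar fricative), which sits after the trigger /l/ (voiced).
Changing only its voicing to voiced gives [ɣ] — the voiced velar fricative.
At the second juncture, /ɸ/ likewise becomes [β] adjacent to /m/.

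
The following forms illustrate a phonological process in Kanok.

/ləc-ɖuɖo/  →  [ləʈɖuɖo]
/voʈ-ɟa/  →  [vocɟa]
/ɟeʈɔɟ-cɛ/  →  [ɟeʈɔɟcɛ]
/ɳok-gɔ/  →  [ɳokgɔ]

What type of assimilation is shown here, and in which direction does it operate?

The segment that alternates is /c/, which surfaces as [ʈ] when adjacent to /ɖ/.
/c/ is palatal while /ɖ/ is retroflex; the output [ʈ] is retroflex, matching the trigger — so the feature that spreads is place.
Manner and voice are unchanged, so the assimilation is partial, not total.
Checking the remaining alternation: /ʈ/ → [c] before /ɟ/ (retroflex → palatal, matching palatal) — only place changes, and always toward the following segment.
No alternation appears in [ɟeʈɔɟcɛ], [ɳokgɔ]: there the adjacent consonants already agree in place (/ɟ/ and /c/ are both palatal; /k/ and /g/ are both velar), so these forms are consistent with the same rule.
Since the segment that changes precedes the conditioning segment, the assimilation is regressive.

regressive place assimilation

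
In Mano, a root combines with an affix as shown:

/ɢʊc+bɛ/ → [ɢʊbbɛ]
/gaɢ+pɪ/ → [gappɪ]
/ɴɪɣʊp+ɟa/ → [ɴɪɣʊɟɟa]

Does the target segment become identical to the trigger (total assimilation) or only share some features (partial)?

total assimilation

Comparing underlying and surface forms, /c/ → [b] is the alternation; the neighbouring /b/ is constant.
The output [b] is identical to the trigger /b/ — every feature (place, manner, voicing) has been copied — so this is total assimilation.
The remaining alternations confirm this: /ɢ/ → [p] before /p/; /p/ → [ɟ] before /ɟ/ — in each case the output is a copy of the following consonant.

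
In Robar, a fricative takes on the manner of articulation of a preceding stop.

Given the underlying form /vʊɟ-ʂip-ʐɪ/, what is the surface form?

[vʊɟʈipɖɪ]

/ʂ/ is a voiceless retroflex fricative. The preceding trigger /ɟ/ is a stop, so /ʂ/ must become a stop as well.
The voiceless retroflex stop is [ʈ], so /ʂ/ → [ʈ].
The same rule applies at the second boundary: /ʐ/ → [ɖ] next to /p/.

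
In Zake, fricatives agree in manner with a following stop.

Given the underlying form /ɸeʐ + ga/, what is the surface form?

[ɸeɖga]

The rule targets /ʐ/ (voiced retroflex fricative), which sits before the trigger /g/ (stop).
Changing only its manner to stop gives [ɖ] — the voiced retroflex stop.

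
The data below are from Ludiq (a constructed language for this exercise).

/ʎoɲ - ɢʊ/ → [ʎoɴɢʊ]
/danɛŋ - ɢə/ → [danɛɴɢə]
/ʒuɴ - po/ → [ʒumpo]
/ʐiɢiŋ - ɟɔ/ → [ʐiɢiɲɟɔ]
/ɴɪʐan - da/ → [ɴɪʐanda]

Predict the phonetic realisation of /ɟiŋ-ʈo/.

[ɟiɳʈo]

The data show regressive place assimilation: /ɲ/ → [ɴ] before /ɢ/; /ŋ/ → [ɴ] before /ɢ/; /ɴ/ → [m] before /p/; /ŋ/ → [ɲ] before /ɟ/. In each pair only place changes, matching the following consonant, while manner and voice stay constant.
No alternation appears in [ɴɪʐanda]: there the adjacent consonants already agree in place (/n/ and /d/ are both alveolar), so this form is consistent with the same rule.
The rule targets /ŋ/ (voiced velar nasal), which sits before the trigger /ʈ/ (retroflex).
Changing only its place to retroflex gives [ɳ] — the voiced retroflex nasal.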